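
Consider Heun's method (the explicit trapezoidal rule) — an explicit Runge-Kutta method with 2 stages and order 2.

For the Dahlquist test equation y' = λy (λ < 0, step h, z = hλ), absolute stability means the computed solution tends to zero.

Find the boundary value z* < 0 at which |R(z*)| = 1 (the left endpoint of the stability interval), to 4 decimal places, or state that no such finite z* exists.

left endpoint -2.0000.

On y'=λy, z=hλ:
  order 2, 2-stage ⇒ R(z)=1+z+z^2/2
  (e.g. R(-1)=0.50000, |R|=0.50000)

Find x<0 with |R(x)|<1.
x=-1: |R|=0.5000
|R(-1.88)|=0.8872 |R(-1.07)|=0.5025 |R(-0.97)|=0.5005
Bisect:
  x_lo=-2.7415 |R|=2.0163  x_hi=-0.3663 |R|=0.7008
  mid=-1.55387 |R|=0.65339 →hi
  mid=-2.14766 |R|=1.15857 →lo
  mid=-1.85077 |R|=0.86190 →hi
  mid=-1.99922 |R|=0.99922 →hi
  mid=-2.07344 |R|=1.07614 →lo
  mid=-2.03633 |R|=1.03699 →lo
  mid=-2.01777 |R|=1.01793 →lo
  mid=-2.00849 |R|=1.00853 →lo
  mid=-2.00385 |R|=1.00386 →lo
  mid=-2.00154 |R|=1.00154 →lo
  ...
  [-2.00009,-1.99994] ⇒ x*=-2.0000
Interval (-2.0000, 0).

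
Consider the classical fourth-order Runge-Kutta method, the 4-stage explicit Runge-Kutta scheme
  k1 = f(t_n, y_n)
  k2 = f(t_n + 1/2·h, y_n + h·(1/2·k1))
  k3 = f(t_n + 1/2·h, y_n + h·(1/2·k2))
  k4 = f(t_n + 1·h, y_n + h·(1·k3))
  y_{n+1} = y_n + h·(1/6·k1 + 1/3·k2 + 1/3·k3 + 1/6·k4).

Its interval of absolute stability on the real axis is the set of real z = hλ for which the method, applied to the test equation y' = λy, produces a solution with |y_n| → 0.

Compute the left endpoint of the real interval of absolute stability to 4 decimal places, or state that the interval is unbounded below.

With y'=λy (z=hλ):
  order 4, 4-stage ⇒ R(z)=1+z+z^2/2+z^3/6+z^4/24
  (e.g. R(-1.47)=0.27559, |R|=0.27559)

Find x<0 with |R(x)|<1.
x=-1.47: |R|=0.2756
|R(-2.94)|=1.2594 |R(-2.3)|=0.4832 |R(-1.78)|=0.2825
Bisect:
  x_lo=-3.4526 |R|=2.5689  x_hi=-0.2338 |R|=0.7915
  mid=-1.84322 |R|=0.29275 →hi
  mid=-2.64791 |R|=0.81188 →hi
  mid=-3.05026 |R|=1.47872 →lo
  mid=-2.84909 |R|=1.10052 →lo
  mid=-2.74850 |R|=0.94593 →hi
  mid=-2.79879 |R|=1.02055 →lo
  mid=-2.77365 |R|=0.98258 →hi
  mid=-2.78622 |R|=1.00140 →lo
  mid=-2.77993 |R|=0.99195 →hi
  ...
  [-2.78544,-2.78524] ⇒ x*=-2.7853
Stable set (-2.7853, 0).

left endpoint -2.7853.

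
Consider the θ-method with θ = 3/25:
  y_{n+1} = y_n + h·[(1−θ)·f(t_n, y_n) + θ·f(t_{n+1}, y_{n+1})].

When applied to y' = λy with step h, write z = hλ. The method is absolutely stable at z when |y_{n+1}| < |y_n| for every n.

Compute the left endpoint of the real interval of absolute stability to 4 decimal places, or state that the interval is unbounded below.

Set f=λy, z=hλ:
  y_{n+1} = y_n + z·[22/25·y_n + 3/25·y_{n+1}] ⇒ (1 − 3/25z)y_{n+1} = (1 + 22/25z)y_n
  R(z) = (1 + 22/25z)/(1 − 3/25z).

Boundary: |R(x)|=1, x<0.
x=-1.78: |R|=0.4667
R=−1: 1+22/25x = −1+3/25x ⇒ -19/25x=2 ⇒ x=2/(-19/25)=-2.6316
Confirm numerically:
  x=-2.444: |R|=0.88977 <1
  x=-1.882: |R|=0.53527 <1
  x=-1.079: |R|=0.04469 <1
  x=-3.209: |R|=1.31683 >1
  x=-2.909: |R|=1.15628 >1
  x=-2.760: |R|=1.07332 >1
So |R|<1 on (-2.6316, 0).

left endpoint -2.6316.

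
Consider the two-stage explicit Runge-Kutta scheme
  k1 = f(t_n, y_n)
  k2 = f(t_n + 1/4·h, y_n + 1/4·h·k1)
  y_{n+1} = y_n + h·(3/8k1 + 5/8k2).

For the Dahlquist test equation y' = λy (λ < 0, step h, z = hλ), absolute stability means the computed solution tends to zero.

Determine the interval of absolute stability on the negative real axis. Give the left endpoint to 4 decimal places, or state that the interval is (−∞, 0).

With y'=λy (z=hλ):
  k1=λy_n ⇒ h·k1=z·y_n;  k2=λ(1+1/4z)y_n ⇒ h·k2=z(1+1/4z)y_n
  y_{n+1}/y_n = 1 + 3/8z + 5/8z(1+1/4z) = 1 + z + 5/32z²
  so R(z) = 1 + z + 5/32z².

Find x<0 with |R(x)|<1.
x=-0.97: |R|=0.1770
R=1: x+5/32x²=0 ⇒ x=−32/5=-6.4000; min R=1−1/(4·5/32)=-0.6000>−1
Confirm numerically:
  x=-6.112: |R|=0.72496 <1
  x=-5.955: |R|=0.58594 <1
  x=-4.954: |R|=0.11929 <1
  x=-6.973: |R|=1.62430 >1
  x=-6.936: |R|=1.58089 >1
  x=-6.482: |R|=1.08305 >1
So |R|<1 on (-6.4000, 0).

z∈(-6.4000,0).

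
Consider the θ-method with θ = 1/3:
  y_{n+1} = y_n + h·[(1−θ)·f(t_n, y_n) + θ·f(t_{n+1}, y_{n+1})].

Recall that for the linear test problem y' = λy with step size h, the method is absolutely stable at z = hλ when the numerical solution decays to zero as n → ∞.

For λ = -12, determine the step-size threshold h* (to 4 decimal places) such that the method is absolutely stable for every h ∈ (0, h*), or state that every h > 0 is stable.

(-6.0000,0); λ=-12 ⇒ h* = (6)/12 = 0.5000.

Set f=λy, z=hλ:
  y_{n+1} = y_n + z·[2/3·y_n + 1/3·y_{n+1}] ⇒ (1 − 1/3z)y_{n+1} = (1 + 2/3z)y_n
  R(z) = (1 + 2/3z)/(1 − 1/3z).

Find x<0 with |R(x)|<1.
x=-0.94: |R|=0.2843
R=−1: 1+2/3x = −1+1/3x ⇒ -1/3x=2 ⇒ x=2/(-1/3)=-6.0000
Confirm numerically:
  x=-4.029: |R|=0.71959 <1
  x=-3.884: |R|=0.69262 <1
  x=-3.366: |R|=0.58624 <1
  x=-6.542: |R|=1.05680 >1
  x=-6.055: |R|=1.00607 >1
Interval (-6.0000, 0).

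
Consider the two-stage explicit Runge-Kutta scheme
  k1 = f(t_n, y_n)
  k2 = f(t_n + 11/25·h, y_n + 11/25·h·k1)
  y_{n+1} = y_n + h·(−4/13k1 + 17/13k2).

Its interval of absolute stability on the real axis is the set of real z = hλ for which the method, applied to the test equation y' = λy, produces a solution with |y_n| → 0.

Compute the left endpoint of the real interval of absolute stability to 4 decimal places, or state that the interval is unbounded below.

On y'=λy, z=hλ:
  k1=λy_n ⇒ h·k1=z·y_n;  k2=λ(1+11/25z)y_n ⇒ h·k2=z(1+11/25z)y_n
  y_{n+1}/y_n = 1 − 4/13z + 17/13z(1+11/25z) = 1 + z + 187/325z²
  so R(z) = 1 + z + 187/325z².

Find x<0 with |R(x)|<1.
x=-0.9: |R|=0.5661
R=1: x+187/325x²=0 ⇒ x=−325/187=-1.7380; min R=1−1/(4·187/325)=0.5655>−1
Confirm numerically:
  x=-1.428: |R|=0.74532 <1
  x=-1.404: |R|=0.73021 <1
  x=-1.185: |R|=0.62297 <1
  x=-0.860: |R|=0.56555 <1
  x=-2.299: |R|=1.74214 >1
  x=-2.077: |R|=1.40517 >1
  x=-1.943: |R|=1.22922 >1
Stable set (-1.7380, 0).

z* = -1.7380.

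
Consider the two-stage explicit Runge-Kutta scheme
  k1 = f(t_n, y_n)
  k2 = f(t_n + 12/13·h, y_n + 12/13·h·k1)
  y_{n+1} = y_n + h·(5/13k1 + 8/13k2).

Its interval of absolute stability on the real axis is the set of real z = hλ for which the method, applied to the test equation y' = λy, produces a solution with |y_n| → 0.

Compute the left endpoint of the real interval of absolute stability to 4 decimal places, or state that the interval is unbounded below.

z* = -1.7604.

Test eqn y'=λy, z=hλ:
  k1=λy_n ⇒ h·k1=z·y_n;  k2=λ(1+12/13z)y_n ⇒ h·k2=z(1+12/13z)y_n
  y_{n+1}/y_n = 1 + 5/13z + 8/13z(1+12/13z) = 1 + z + 96/169z²
  so R(z) = 1 + z + 96/169z².

Solve |R(x)|<1 on ℝ⁻.
x=-0.83: |R|=0.5613
R=1: x+96/169x²=0 ⇒ x=−169/96=-1.7604; min R=1−1/(4·96/169)=0.5599>−1
Confirm numerically:
  x=-1.304: |R|=0.66192 <1
  x=-1.054: |R|=0.57705 <1
  x=-0.988: |R|=0.56650 <1
  x=-0.943: |R|=0.56214 <1
  x=-2.319: |R|=1.73582 >1
  x=-2.069: |R|=1.36267 >1
Stable set (-1.7604, 0).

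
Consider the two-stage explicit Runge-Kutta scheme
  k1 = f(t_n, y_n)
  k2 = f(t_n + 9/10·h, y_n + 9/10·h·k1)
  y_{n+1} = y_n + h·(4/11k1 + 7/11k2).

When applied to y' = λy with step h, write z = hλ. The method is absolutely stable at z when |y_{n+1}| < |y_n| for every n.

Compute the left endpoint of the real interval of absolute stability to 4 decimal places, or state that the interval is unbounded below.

left endpoint -1.7460.

With y'=λy (z=hλ):
  k1=λy_n ⇒ h·k1=z·y_n;  k2=λ(1+9/10z)y_n ⇒ h·k2=z(1+9/10z)y_n
  y_{n+1}/y_n = 1 + 4/11z + 7/11z(1+9/10z) = 1 + z + 63/110z²
  Hence R(z) = 1 + z + 63/110z².

Boundary: |R(x)|=1, x<0.
x=-1.48: |R|=0.7745
R=1: x+63/110x²=0 ⇒ x=−110/63=-1.7460; min R=1−1/(4·63/110)=0.5635>−1
Confirm numerically:
  x=-1.664: |R|=0.92182 <1
  x=-1.540: |R|=0.81828 <1
  x=-1.400: |R|=0.72255 <1
  x=-0.993: |R|=0.57174 <1
  x=-2.221: |R|=1.60417 >1
  x=-2.195: |R|=1.56441 >1
  x=-2.044: |R|=1.34882 >1
Interval (-1.7460, 0).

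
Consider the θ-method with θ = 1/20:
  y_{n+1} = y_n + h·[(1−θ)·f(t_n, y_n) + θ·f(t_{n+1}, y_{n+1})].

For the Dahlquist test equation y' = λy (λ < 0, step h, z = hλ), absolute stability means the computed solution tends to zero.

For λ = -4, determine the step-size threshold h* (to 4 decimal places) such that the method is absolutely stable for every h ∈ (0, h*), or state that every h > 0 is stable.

Set f=λy, z=hλ:
  y_{n+1} = y_n + z·[19/20·y_n + 1/20·y_{n+1}] ⇒ (1 − 1/20z)y_{n+1} = (1 + 19/20z)y_n
  so R(z) = (1 + 19/20z)/(1 − 1/20z).

Solve |R(x)|<1 on ℝ⁻.
x=-1.11: |R|=0.0516
R=−1: 1+19/20x = −1+1/20x ⇒ -9/10x=2 ⇒ x=2/(-9/10)=-2.2222
Confirm numerically:
  x=-2.161: |R|=0.95027 <1
  x=-2.108: |R|=0.90700 <1
  x=-0.990: |R|=0.05669 <1
  x=-2.773: |R|=1.43534 >1
  x=-2.468: |R|=1.19690 >1
  x=-2.400: |R|=1.14286 >1
Interval (-2.2222, 0).

(-2.2222,0); λ=-4 ⇒ h* = (20/9)/4 = 0.5556.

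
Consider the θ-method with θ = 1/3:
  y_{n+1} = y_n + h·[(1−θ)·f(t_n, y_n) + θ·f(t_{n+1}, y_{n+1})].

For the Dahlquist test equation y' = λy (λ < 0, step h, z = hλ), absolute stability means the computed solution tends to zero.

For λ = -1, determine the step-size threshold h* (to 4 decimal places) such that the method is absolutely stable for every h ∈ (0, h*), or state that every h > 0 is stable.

Set f=λy, z=hλ:
  y_{n+1} = y_n + z·[2/3·y_n + 1/3·y_{n+1}] ⇒ (1 − 1/3z)y_{n+1} = (1 + 2/3z)y_n
  ⇒ R(z) = (1 + 2/3z)/(1 − 1/3z).

Boundary: |R(x)|=1, x<0.
x=-0.4: |R|=0.6471
R=−1: 1+2/3x = −1+1/3x ⇒ -1/3x=2 ⇒ x=2/(-1/3)=-6.0000
Confirm numerically:
  x=-4.915: |R|=0.86292 <1
  x=-4.200: |R|=0.75000 <1
  x=-4.091: |R|=0.73079 <1
  x=-2.630: |R|=0.40142 <1
  x=-6.235: |R|=1.02545 >1
  x=-6.234: |R|=1.02534 >1
  x=-6.130: |R|=1.01424 >1
Interval (-6.0000, 0).

(-6.0000,0); λ=-1 ⇒ h* = (6)/1 = 6.0000.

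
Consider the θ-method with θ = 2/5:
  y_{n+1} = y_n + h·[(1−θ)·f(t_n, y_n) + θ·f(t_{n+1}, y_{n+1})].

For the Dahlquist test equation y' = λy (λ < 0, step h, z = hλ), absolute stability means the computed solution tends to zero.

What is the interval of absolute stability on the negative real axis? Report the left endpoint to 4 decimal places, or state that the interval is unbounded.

Set f=λy, z=hλ:
  y_{n+1} = y_n + z·[3/5·y_n + 2/5·y_{n+1}] ⇒ (1 − 2/5z)y_{n+1} = (1 + 3/5z)y_n
  ⇒ R(z) = (1 + 3/5z)/(1 − 2/5z).

Need |R(x)|<1, x<0.
x=-1.59: |R|=0.0281
R=−1: 1+3/5x = −1+2/5x ⇒ -1/5x=2 ⇒ x=2/(-1/5)=-10.0000
Confirm numerically:
  x=-9.119: |R|=0.96209 <1
  x=-5.689: |R|=0.73678 <1
  x=-4.054: |R|=0.54638 <1
  x=-10.265: |R|=1.01038 >1
  x=-10.170: |R|=1.00671 >1
So |R|<1 on (-10.0000, 0).

z∈(-10.0000,0).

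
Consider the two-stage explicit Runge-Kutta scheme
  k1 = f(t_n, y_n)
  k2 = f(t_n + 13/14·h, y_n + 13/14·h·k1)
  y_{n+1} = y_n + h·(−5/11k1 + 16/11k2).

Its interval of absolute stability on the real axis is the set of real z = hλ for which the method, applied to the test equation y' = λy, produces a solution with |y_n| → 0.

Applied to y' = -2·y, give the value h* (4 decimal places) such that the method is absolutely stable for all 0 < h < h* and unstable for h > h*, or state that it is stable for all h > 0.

Test eqn y'=λy, z=hλ:
  k1=λy_n ⇒ h·k1=z·y_n;  k2=λ(1+13/14z)y_n ⇒ h·k2=z(1+13/14z)y_n
  y_{n+1}/y_n = 1 − 5/11z + 16/11z(1+13/14z) = 1 + z + 104/77z²
  so R(z) = 1 + z + 104/77z².

Boundary: |R(x)|=1, x<0.
x=-1.55: |R|=2.6949
R=1: x+104/77x²=0 ⇒ x=−77/104=-0.7404; min R=1−1/(4·104/77)=0.8149>−1
Confirm numerically:
  x=-0.694: |R|=0.95652 <1
  x=-0.464: |R|=0.82679 <1
  x=-0.406: |R|=0.81664 <1
  x=-0.298: |R|=0.82194 <1
  x=-0.916: |R|=1.21727 >1
  x=-0.854: |R|=1.13105 >1
Interval (-0.7404, 0).

(-0.7404,0); λ=-2 ⇒ h* = (77/104)/2 = 0.3702.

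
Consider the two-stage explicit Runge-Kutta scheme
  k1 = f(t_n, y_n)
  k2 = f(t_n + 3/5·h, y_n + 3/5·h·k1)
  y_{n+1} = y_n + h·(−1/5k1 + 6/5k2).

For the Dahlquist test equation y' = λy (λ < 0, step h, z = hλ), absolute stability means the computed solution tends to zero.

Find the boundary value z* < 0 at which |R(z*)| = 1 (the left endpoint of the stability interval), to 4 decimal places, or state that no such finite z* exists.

z* = -1.3889.

With y'=λy (z=hλ):
  k1=λy_n ⇒ h·k1=z·y_n;  k2=λ(1+3/5z)y_n ⇒ h·k2=z(1+3/5z)y_n
  y_{n+1}/y_n = 1 − 1/5z + 6/5z(1+3/5z) = 1 + z + 18/25z²
  Hence R(z) = 1 + z + 18/25z².

Boundary: |R(x)|=1, x<0.
x=-1.43: |R|=1.0423
R=1: x+18/25x²=0 ⇒ x=−25/18=-1.3889; min R=1−1/(4·18/25)=0.6528>−1
Confirm numerically:
  x=-1.081: |R|=0.76036 <1
  x=-0.897: |R|=0.68232 <1
  x=-0.878: |R|=0.67704 <1
  x=-0.723: |R|=0.65336 <1
  x=-1.931: |R|=1.75371 >1
  x=-1.446: |R|=1.05946 >1
  x=-1.440: |R|=1.05299 >1
So |R|<1 on (-1.3889, 0).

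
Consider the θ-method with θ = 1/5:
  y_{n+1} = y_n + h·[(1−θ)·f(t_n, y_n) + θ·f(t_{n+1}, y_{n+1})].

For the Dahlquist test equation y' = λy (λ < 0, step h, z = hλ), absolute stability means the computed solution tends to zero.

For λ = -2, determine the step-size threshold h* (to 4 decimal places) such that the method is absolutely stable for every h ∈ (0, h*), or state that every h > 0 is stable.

(-3.3333,0); λ=-2 ⇒ h* = (10/3)/2 = 1.6667.

With y'=λy (z=hλ):
  y_{n+1} = y_n + z·[4/5·y_n + 1/5·y_{n+1}] ⇒ (1 − 1/5z)y_{n+1} = (1 + 4/5z)y_n
  R(z) = (1 + 4/5z)/(1 − 1/5z).

Boundary: |R(x)|=1, x<0.
x=-1.01: |R|=0.1597
R=−1: 1+4/5x = −1+1/5x ⇒ -3/5x=2 ⇒ x=2/(-3/5)=-3.3333
Confirm numerically:
  x=-2.951: |R|=0.85574 <1
  x=-1.819: |R|=0.33377 <1
  x=-1.379: |R|=0.08089 <1
  x=-3.784: |R|=1.15392 >1
  x=-3.490: |R|=1.05536 >1
  x=-3.391: |R|=1.02062 >1
Stable set (-3.3333, 0).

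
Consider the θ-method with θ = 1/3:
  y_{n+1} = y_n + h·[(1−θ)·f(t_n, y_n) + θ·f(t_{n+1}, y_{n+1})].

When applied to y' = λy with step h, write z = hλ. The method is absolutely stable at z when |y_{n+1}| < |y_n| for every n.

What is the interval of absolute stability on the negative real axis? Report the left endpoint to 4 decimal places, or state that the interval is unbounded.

(-6.0000, 0).

On y'=λy, z=hλ:
  y_{n+1} = y_n + z·[2/3·y_n + 1/3·y_{n+1}] ⇒ (1 − 1/3z)y_{n+1} = (1 + 2/3z)y_n
  so R(z) = (1 + 2/3z)/(1 − 1/3z).

Boundary: |R(x)|=1, x<0.
x=-0.32: |R|=0.7108
R=−1: 1+2/3x = −1+1/3x ⇒ -1/3x=2 ⇒ x=2/(-1/3)=-6.0000
Confirm numerically:
  x=-5.426: |R|=0.93188 <1
  x=-4.746: |R|=0.83811 <1
  x=-4.404: |R|=0.78444 <1
  x=-2.504: |R|=0.36483 <1
  x=-6.127: |R|=1.01391 >1
  x=-6.063: |R|=1.00695 >1
  x=-6.022: |R|=1.00244 >1
Stable set (-6.0000, 0).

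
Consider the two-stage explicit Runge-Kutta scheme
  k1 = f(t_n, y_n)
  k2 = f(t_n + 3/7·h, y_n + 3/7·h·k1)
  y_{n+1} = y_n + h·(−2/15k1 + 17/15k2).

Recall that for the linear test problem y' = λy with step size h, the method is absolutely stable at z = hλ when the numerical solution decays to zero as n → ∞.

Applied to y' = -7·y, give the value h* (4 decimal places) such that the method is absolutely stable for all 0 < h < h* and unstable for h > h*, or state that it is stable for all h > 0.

(-2.0588,0); λ=-7 ⇒ h* = (35/17)/7 = 0.2941.

Test eqn y'=λy, z=hλ:
  k1=λy_n ⇒ h·k1=z·y_n;  k2=λ(1+3/7z)y_n ⇒ h·k2=z(1+3/7z)y_n
  y_{n+1}/y_n = 1 − 2/15z + 17/15z(1+3/7z) = 1 + z + 17/35z²
  ⇒ R(z) = 1 + z + 17/35z².

Solve |R(x)|<1 on ℝ⁻.
x=-1.39: |R|=0.5484
R=1: x+17/35x²=0 ⇒ x=−35/17=-2.0588; min R=1−1/(4·17/35)=0.4853>−1
Confirm numerically:
  x=-1.841: |R|=0.80522 <1
  x=-1.698: |R|=0.70241 <1
  x=-1.354: |R|=0.53647 <1
  x=-2.644: |R|=1.75150 >1
  x=-2.614: |R|=1.70488 >1
  x=-2.310: |R|=1.28182 >1
Stable set (-2.0588, 0).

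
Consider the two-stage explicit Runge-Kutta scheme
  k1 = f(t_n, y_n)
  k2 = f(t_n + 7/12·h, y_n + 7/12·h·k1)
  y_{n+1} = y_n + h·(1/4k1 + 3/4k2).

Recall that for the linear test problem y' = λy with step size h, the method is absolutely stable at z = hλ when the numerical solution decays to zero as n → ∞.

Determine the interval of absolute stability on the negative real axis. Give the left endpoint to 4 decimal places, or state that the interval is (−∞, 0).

Set f=λy, z=hλ:
  k1=λy_n ⇒ h·k1=z·y_n;  k2=λ(1+7/12z)y_n ⇒ h·k2=z(1+7/12z)y_n
  y_{n+1}/y_n = 1 + 1/4z + 3/4z(1+7/12z) = 1 + z + 7/16z²
  so R(z) = 1 + z + 7/16z².

Need |R(x)|<1, x<0.
x=-1.69: |R|=0.5595
R=1: x+7/16x²=0 ⇒ x=−16/7=-2.2857; min R=1−1/(4·7/16)=0.4286>−1
Confirm numerically:
  x=-1.554: |R|=0.50253 <1
  x=-1.455: |R|=0.47120 <1
  x=-1.296: |R|=0.43883 <1
  x=-0.973: |R|=0.44119 <1
  x=-2.578: |R|=1.32966 >1
  x=-2.405: |R|=1.12551 >1
Stable set (-2.2857, 0).

z∈(-2.2857,0).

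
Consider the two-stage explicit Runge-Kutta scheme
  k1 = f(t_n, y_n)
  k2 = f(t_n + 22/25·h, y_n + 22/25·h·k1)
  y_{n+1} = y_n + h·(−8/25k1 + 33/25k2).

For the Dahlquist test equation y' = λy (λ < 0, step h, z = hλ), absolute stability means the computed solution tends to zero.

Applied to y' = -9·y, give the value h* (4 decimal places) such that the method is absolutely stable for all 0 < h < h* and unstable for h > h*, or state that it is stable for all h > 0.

(-0.8609,0); λ=-9 ⇒ h* = (625/726)/9 = 0.0957.

With y'=λy (z=hλ):
  k1=λy_n ⇒ h·k1=z·y_n;  k2=λ(1+22/25z)y_n ⇒ h·k2=z(1+22/25z)y_n
  y_{n+1}/y_n = 1 − 8/25z + 33/25z(1+22/25z) = 1 + z + 726/625z²
  ⇒ R(z) = 1 + z + 726/625z².

Boundary: |R(x)|=1, x<0.
x=-1.66: |R|=2.5409
R=1: x+726/625x²=0 ⇒ x=−625/726=-0.8609; min R=1−1/(4·726/625)=0.7848>−1
Confirm numerically:
  x=-0.810: |R|=0.95213 <1
  x=-0.760: |R|=0.91094 <1
  x=-0.715: |R|=0.87884 <1
  x=-0.439: |R|=0.78486 <1
  x=-1.041: |R|=1.21780 >1
  x=-0.973: |R|=1.12672 >1
Interval (-0.8609, 0).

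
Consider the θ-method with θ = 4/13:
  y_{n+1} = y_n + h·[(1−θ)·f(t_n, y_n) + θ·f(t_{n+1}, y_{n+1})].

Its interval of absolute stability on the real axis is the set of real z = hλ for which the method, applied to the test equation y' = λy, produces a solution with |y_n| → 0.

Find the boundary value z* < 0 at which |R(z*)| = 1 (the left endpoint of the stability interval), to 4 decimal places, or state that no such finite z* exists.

With y'=λy (z=hλ):
  y_{n+1} = y_n + z·[9/13·y_n + 4/13·y_{n+1}] ⇒ (1 − 4/13z)y_{n+1} = (1 + 9/13z)y_n
  R(z) = (1 + 9/13z)/(1 − 4/13z).

Need |R(x)|<1, x<0.
x=-0.99: |R|=0.2412
R=−1: 1+9/13x = −1+4/13x ⇒ -5/13x=2 ⇒ x=2/(-5/13)=-5.2000
Confirm numerically:
  x=-4.431: |R|=0.87485 <1
  x=-3.938: |R|=0.78054 <1
  x=-3.814: |R|=0.75474 <1
  x=-2.538: |R|=0.42510 <1
  x=-5.523: |R|=1.04602 >1
  x=-5.309: |R|=1.01592 >1
Interval (-5.2000, 0).

z* = -5.2000.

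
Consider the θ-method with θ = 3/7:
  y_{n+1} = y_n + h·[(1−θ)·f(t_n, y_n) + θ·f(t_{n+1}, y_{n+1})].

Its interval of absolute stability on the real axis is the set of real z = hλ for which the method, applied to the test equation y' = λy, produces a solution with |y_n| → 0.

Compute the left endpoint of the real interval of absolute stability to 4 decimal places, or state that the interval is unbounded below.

Test eqn y'=λy, z=hλ:
  y_{n+1} = y_n + z·[4/7·y_n + 3/7·y_{n+1}] ⇒ (1 − 3/7z)y_{n+1} = (1 + 4/7z)y_n
  ⇒ R(z) = (1 + 4/7z)/(1 − 3/7z).

Solve |R(x)|<1 on ℝ⁻.
x=-1.14: |R|=0.2342
R=−1: 1+4/7x = −1+3/7x ⇒ -1/7x=2 ⇒ x=2/(-1/7)=-14.0000
Confirm numerically:
  x=-13.600: |R|=0.99163 <1
  x=-13.478: |R|=0.98900 <1
  x=-11.702: |R|=0.94542 <1
  x=-11.483: |R|=0.93927 <1
  x=-14.203: |R|=1.00409 >1
  x=-14.138: |R|=1.00279 >1
Interval (-14.0000, 0).

left endpoint -14.0000.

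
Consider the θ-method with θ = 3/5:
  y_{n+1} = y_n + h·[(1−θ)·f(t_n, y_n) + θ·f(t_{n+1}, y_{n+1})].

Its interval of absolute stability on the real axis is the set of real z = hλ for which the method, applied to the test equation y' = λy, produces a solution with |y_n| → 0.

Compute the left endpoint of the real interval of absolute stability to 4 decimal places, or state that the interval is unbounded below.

With y'=λy (z=hλ):
  y_{n+1} = y_n + z·[2/5·y_n + 3/5·y_{n+1}] ⇒ (1 − 3/5z)y_{n+1} = (1 + 2/5z)y_n
  ⇒ R(z) = (1 + 2/5z)/(1 − 3/5z).

Boundary: |R(x)|=1, x<0.
x=-1.05: |R|=0.3558
x=-2: |R|=0.0909
x=-10: |R|=0.4286
x=-100: |R|=0.6393
θ=3/5≥1/2 ⇒ |1+2/5x|<|1−3/5x| ∀x<0 ⇒ stable on all of ℝ⁻.

(−∞, 0) — no finite endpoint.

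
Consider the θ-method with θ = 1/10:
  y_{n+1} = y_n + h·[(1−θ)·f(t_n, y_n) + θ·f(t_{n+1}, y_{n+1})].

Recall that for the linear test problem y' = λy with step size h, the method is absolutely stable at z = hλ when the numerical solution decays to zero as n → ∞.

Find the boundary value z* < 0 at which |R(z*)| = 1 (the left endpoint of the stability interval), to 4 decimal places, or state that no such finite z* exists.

left endpoint -2.5000.

Test eqn y'=λy, z=hλ:
  y_{n+1} = y_n + z·[9/10·y_n + 1/10·y_{n+1}] ⇒ (1 − 1/10z)y_{n+1} = (1 + 9/10z)y_n
  ⇒ R(z) = (1 + 9/10z)/(1 − 1/10z).

Find x<0 with |R(x)|<1.
x=-0.45: |R|=0.5694
R=−1: 1+9/10x = −1+1/10x ⇒ -4/5x=2 ⇒ x=2/(-4/5)=-2.5000
Confirm numerically:
  x=-2.480: |R|=0.98718 <1
  x=-1.926: |R|=0.61496 <1
  x=-1.057: |R|=0.04404 <1
  x=-2.747: |R|=1.15502 >1
  x=-2.649: |R|=1.09424 >1
So |R|<1 on (-2.5000, 0).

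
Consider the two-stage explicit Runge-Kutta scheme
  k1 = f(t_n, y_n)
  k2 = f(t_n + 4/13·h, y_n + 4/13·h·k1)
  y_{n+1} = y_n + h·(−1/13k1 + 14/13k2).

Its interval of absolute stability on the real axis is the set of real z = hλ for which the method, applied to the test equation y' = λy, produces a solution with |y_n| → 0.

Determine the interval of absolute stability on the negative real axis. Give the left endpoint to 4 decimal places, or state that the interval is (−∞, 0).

Set f=λy, z=hλ:
  k1=λy_n ⇒ h·k1=z·y_n;  k2=λ(1+4/13z)y_n ⇒ h·k2=z(1+4/13z)y_n
  y_{n+1}/y_n = 1 − 1/13z + 14/13z(1+4/13z) = 1 + z + 56/169z²
  Hence R(z) = 1 + z + 56/169z².

Boundary: |R(x)|=1, x<0.
x=-0.4: |R|=0.6530
R=1: x+56/169x²=0 ⇒ x=−169/56=-3.0179; min R=1−1/(4·56/169)=0.2455>−1
Confirm numerically:
  x=-2.786: |R|=0.78596 <1
  x=-2.753: |R|=0.75839 <1
  x=-2.052: |R|=0.34326 <1
  x=-1.631: |R|=0.25047 <1
  x=-3.549: |R|=1.62462 >1
  x=-3.377: |R|=1.40188 >1
Stable set (-3.0179, 0).

(-3.0179, 0).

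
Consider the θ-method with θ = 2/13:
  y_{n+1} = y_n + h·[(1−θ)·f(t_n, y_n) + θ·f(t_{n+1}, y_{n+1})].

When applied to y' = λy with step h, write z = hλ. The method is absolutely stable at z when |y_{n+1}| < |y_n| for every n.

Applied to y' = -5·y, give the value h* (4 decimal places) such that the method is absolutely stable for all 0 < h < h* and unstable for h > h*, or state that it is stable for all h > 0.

(-2.8889,0); λ=-5 ⇒ h* = (26/9)/5 = 0.5778.

With y'=λy (z=hλ):
  y_{n+1} = y_n + z·[11/13·y_n + 2/13·y_{n+1}] ⇒ (1 − 2/13z)y_{n+1} = (1 + 11/13z)y_n
  R(z) = (1 + 11/13z)/(1 − 2/13z).

Solve |R(x)|<1 on ℝ⁻.
x=-1.73: |R|=0.3663
R=−1: 1+11/13x = −1+2/13x ⇒ -9/13x=2 ⇒ x=2/(-9/13)=-2.8889
Confirm numerically:
  x=-2.734: |R|=0.92452 <1
  x=-2.484: |R|=0.79720 <1
  x=-1.377: |R|=0.13628 <1
  x=-3.121: |R|=1.10856 >1
  x=-3.117: |R|=1.10674 >1
  x=-3.076: |R|=1.08793 >1
Stable set (-2.8889, 0).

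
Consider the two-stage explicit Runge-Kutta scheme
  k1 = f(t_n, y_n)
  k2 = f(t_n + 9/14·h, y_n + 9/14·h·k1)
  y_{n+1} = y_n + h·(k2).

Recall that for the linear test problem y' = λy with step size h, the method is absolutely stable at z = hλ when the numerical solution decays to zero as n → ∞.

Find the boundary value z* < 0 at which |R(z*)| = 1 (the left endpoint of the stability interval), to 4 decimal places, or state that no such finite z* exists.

Set f=λy, z=hλ:
  k1=λy_n ⇒ h·k1=z·y_n;  k2=λ(1+9/14z)y_n ⇒ h·k2=z(1+9/14z)y_n
  y_{n+1}/y_n = 1 + z(1+9/14z) = 1 + z + 9/14z²
  so R(z) = 1 + z + 9/14z².

Solve |R(x)|<1 on ℝ⁻.
x=-0.78: |R|=0.6111
R=1: x+9/14x²=0 ⇒ x=−14/9=-1.5556; min R=1−1/(4·9/14)=0.6111>−1
Confirm numerically:
  x=-1.380: |R|=0.84426 <1
  x=-1.358: |R|=0.82753 <1
  x=-0.967: |R|=0.63413 <1
  x=-0.705: |R|=0.61452 <1
  x=-1.858: |R|=1.36125 >1
  x=-1.715: |R|=1.17579 >1
Stable set (-1.5556, 0).

left endpoint -1.5556.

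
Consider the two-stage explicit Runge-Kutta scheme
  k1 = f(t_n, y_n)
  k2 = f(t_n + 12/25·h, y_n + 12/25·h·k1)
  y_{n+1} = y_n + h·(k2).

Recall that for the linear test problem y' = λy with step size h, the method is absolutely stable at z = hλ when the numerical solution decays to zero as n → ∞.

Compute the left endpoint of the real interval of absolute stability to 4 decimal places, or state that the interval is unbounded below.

left endpoint -2.0833.

With y'=λy (z=hλ):
  k1=λy_n ⇒ h·k1=z·y_n;  k2=λ(1+12/25z)y_n ⇒ h·k2=z(1+12/25z)y_n
  y_{n+1}/y_n = 1 + z(1+12/25z) = 1 + z + 12/25z²
  so R(z) = 1 + z + 12/25z².

Boundary: |R(x)|=1, x<0.
x=-0.81: |R|=0.5049
R=1: x+12/25x²=0 ⇒ x=−25/12=-2.0833; min R=1−1/(4·12/25)=0.4792>−1
Confirm numerically:
  x=-1.718: |R|=0.69873 <1
  x=-1.321: |R|=0.51662 <1
  x=-1.038: |R|=0.47917 <1
  x=-0.928: |R|=0.48537 <1
  x=-2.440: |R|=1.41773 >1
  x=-2.312: |R|=1.25377 >1
  x=-2.197: |R|=1.11987 >1
Stable set (-2.0833, 0).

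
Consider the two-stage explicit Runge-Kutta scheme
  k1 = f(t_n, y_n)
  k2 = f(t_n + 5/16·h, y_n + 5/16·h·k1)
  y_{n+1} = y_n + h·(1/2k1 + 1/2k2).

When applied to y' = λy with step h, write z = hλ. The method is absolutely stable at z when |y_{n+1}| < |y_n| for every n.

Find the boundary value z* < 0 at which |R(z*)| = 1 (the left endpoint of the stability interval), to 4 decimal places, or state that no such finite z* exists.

z* = -6.4000.

On y'=λy, z=hλ:
  k1=λy_n ⇒ h·k1=z·y_n;  k2=λ(1+5/16z)y_n ⇒ h·k2=z(1+5/16z)y_n
  y_{n+1}/y_n = 1 + 1/2z + 1/2z(1+5/16z) = 1 + z + 5/32z²
  ⇒ R(z) = 1 + z + 5/32z².

Need |R(x)|<1, x<0.
x=-0.81: |R|=0.2925
R=1: x+5/32x²=0 ⇒ x=−32/5=-6.4000; min R=1−1/(4·5/32)=-0.6000>−1
Confirm numerically:
  x=-6.236: |R|=0.84020 <1
  x=-4.851: |R|=0.17409 <1
  x=-4.604: |R|=0.29200 <1
  x=-4.356: |R|=0.39120 <1
  x=-6.807: |R|=1.43288 >1
  x=-6.725: |R|=1.34150 >1
Interval (-6.4000, 0).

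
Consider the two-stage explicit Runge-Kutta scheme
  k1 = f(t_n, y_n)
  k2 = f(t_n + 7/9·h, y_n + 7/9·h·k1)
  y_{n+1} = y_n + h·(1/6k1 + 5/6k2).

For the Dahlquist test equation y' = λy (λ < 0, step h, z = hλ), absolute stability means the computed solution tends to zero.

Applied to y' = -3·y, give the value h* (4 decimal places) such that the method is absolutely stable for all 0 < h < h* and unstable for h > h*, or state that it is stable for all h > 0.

On y'=λy, z=hλ:
  k1=λy_n ⇒ h·k1=z·y_n;  k2=λ(1+7/9z)y_n ⇒ h·k2=z(1+7/9z)y_n
  y_{n+1}/y_n = 1 + 1/6z + 5/6z(1+7/9z) = 1 + z + 35/54z²
  R(z) = 1 + z + 35/54z².

Need |R(x)|<1, x<0.
x=-1.54: |R|=0.9971
R=1: x+35/54x²=0 ⇒ x=−54/35=-1.5429; min R=1−1/(4·35/54)=0.6143>−1
Confirm numerically:
  x=-1.327: |R|=0.81434 <1
  x=-0.900: |R|=0.62500 <1
  x=-0.893: |R|=0.62387 <1
  x=-1.936: |R|=1.49332 >1
  x=-1.682: |R|=1.15169 >1
Stable set (-1.5429, 0).

(-1.5429,0); λ=-3 ⇒ h* = (54/35)/3 = 0.5143.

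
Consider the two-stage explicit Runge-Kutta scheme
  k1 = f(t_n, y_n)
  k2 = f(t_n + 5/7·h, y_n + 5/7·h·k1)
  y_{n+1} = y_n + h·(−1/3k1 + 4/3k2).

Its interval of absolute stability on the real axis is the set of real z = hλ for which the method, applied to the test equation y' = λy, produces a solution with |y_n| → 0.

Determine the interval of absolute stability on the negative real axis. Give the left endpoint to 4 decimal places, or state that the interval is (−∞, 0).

On y'=λy, z=hλ:
  k1=λy_n ⇒ h·k1=z·y_n;  k2=λ(1+5/7z)y_n ⇒ h·k2=z(1+5/7z)y_n
  y_{n+1}/y_n = 1 − 1/3z + 4/3z(1+5/7z) = 1 + z + 20/21z²
  ⇒ R(z) = 1 + z + 20/21z².

Solve |R(x)|<1 on ℝ⁻.
x=-0.71: |R|=0.7701
R=1: x+20/21x²=0 ⇒ x=−21/20=-1.0500; min R=1−1/(4·20/21)=0.7375>−1
Confirm numerically:
  x=-0.807: |R|=0.81324 <1
  x=-0.567: |R|=0.73918 <1
  x=-0.545: |R|=0.73788 <1
  x=-1.333: |R|=1.35928 >1
  x=-1.310: |R|=1.32438 >1
  x=-1.239: |R|=1.22302 >1
Interval (-1.0500, 0).

(-1.0500, 0).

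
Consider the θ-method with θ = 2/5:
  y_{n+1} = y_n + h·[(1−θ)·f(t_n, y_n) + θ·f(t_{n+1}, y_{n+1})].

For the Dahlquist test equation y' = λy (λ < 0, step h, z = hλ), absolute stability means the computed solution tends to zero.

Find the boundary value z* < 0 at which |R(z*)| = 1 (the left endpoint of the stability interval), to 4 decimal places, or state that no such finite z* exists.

Set f=λy, z=hλ:
  y_{n+1} = y_n + z·[3/5·y_n + 2/5·y_{n+1}] ⇒ (1 − 2/5z)y_{n+1} = (1 + 3/5z)y_n
  Hence R(z) = (1 + 3/5z)/(1 − 2/5z).

Solve |R(x)|<1 on ℝ⁻.
x=-1.4: |R|=0.1026
R=−1: 1+3/5x = −1+2/5x ⇒ -1/5x=2 ⇒ x=2/(-1/5)=-10.0000
Confirm numerically:
  x=-8.509: |R|=0.93228 <1
  x=-8.423: |R|=0.92781 <1
  x=-6.759: |R|=0.82498 <1
  x=-6.415: |R|=0.79893 <1
  x=-10.223: |R|=1.00876 >1
  x=-10.052: |R|=1.00207 >1
Stable set (-10.0000, 0).

z* = -10.0000.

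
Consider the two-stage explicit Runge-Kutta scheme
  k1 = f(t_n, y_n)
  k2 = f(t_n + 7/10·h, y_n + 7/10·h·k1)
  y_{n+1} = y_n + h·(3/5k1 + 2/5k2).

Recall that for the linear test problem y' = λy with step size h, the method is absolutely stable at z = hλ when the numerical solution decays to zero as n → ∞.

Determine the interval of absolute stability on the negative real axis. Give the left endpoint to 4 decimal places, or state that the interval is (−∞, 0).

On y'=λy, z=hλ:
  k1=λy_n ⇒ h·k1=z·y_n;  k2=λ(1+7/10z)y_n ⇒ h·k2=z(1+7/10z)y_n
  y_{n+1}/y_n = 1 + 3/5z + 2/5z(1+7/10z) = 1 + z + 7/25z²
  so R(z) = 1 + z + 7/25z².

Find x<0 with |R(x)|<1.
x=-1.02: |R|=0.2713
R=1: x+7/25x²=0 ⇒ x=−25/7=-3.5714; min R=1−1/(4·7/25)=0.1071>−1
Confirm numerically:
  x=-2.267: |R|=0.17200 <1
  x=-2.137: |R|=0.14170 <1
  x=-1.651: |R|=0.11222 <1
  x=-4.062: |R|=1.55796 >1
  x=-3.648: |R|=1.07821 >1
Interval (-3.5714, 0).

(-3.5714, 0).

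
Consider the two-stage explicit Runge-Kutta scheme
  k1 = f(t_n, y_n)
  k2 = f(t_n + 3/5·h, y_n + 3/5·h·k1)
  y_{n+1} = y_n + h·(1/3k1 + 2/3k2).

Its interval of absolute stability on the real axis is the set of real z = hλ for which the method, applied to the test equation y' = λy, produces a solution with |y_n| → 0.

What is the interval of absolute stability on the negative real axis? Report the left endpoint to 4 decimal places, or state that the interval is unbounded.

Test eqn y'=λy, z=hλ:
  k1=λy_n ⇒ h·k1=z·y_n;  k2=λ(1+3/5z)y_n ⇒ h·k2=z(1+3/5z)y_n
  y_{n+1}/y_n = 1 + 1/3z + 2/3z(1+3/5z) = 1 + z + 2/5z²
  so R(z) = 1 + z + 2/5z².

Solve |R(x)|<1 on ℝ⁻.
x=-1.52: |R|=0.4042
R=1: x+2/5x²=0 ⇒ x=−5/2=-2.5000; min R=1−1/(4·2/5)=0.3750>−1
Confirm numerically:
  x=-2.447: |R|=0.94812 <1
  x=-2.242: |R|=0.76863 <1
  x=-1.703: |R|=0.45708 <1
  x=-1.641: |R|=0.43615 <1
  x=-2.985: |R|=1.57909 >1
  x=-2.947: |R|=1.52692 >1
Stable set (-2.5000, 0).

z∈(-2.5000,0).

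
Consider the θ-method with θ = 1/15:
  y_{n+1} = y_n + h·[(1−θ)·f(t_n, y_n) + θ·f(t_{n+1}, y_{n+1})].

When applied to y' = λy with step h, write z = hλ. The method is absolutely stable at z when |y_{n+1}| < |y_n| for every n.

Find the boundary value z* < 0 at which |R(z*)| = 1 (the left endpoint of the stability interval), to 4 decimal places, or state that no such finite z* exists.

On y'=λy, z=hλ:
  y_{n+1} = y_n + z·[14/15·y_n + 1/15·y_{n+1}] ⇒ (1 − 1/15z)y_{n+1} = (1 + 14/15z)y_n
  ⇒ R(z) = (1 + 14/15z)/(1 − 1/15z).

Find x<0 with |R(x)|<1.
x=-0.98: |R|=0.0801
R=−1: 1+14/15x = −1+1/15x ⇒ -13/15x=2 ⇒ x=2/(-13/15)=-2.3077
Confirm numerically:
  x=-2.245: |R|=0.95274 <1
  x=-1.172: |R|=0.08706 <1
  x=-1.084: |R|=0.01094 <1
  x=-2.619: |R|=1.22970 >1
  x=-2.490: |R|=1.13551 >1
  x=-2.474: |R|=1.12373 >1
So |R|<1 on (-2.3077, 0).

left endpoint -2.3077.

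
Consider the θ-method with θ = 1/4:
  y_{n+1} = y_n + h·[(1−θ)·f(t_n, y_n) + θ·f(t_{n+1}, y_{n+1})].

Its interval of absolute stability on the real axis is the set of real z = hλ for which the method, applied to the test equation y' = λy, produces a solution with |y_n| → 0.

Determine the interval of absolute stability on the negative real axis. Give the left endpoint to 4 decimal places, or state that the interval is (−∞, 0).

z∈(-4.0000,0).

Set f=λy, z=hλ:
  y_{n+1} = y_n + z·[3/4·y_n + 1/4·y_{n+1}] ⇒ (1 − 1/4z)y_{n+1} = (1 + 3/4z)y_n
  so R(z) = (1 + 3/4z)/(1 − 1/4z).

Find x<0 with |R(x)|<1.
x=-1.12: |R|=0.1250
R=−1: 1+3/4x = −1+1/4x ⇒ -1/2x=2 ⇒ x=2/(-1/2)=-4.0000
Confirm numerically:
  x=-3.556: |R|=0.88248 <1
  x=-2.876: |R|=0.67307 <1
  x=-2.831: |R|=0.65774 <1
  x=-4.291: |R|=1.07020 >1
  x=-4.160: |R|=1.03922 >1
Stable set (-4.0000, 0).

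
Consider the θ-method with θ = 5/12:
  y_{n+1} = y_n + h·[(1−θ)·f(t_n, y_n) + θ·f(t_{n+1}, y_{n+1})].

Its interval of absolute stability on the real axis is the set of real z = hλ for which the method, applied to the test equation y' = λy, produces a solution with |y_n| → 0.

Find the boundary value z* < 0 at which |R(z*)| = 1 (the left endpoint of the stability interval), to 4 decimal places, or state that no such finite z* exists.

z* = -12.0000.

On y'=λy, z=hλ:
  y_{n+1} = y_n + z·[7/12·y_n + 5/12·y_{n+1}] ⇒ (1 − 5/12z)y_{n+1} = (1 + 7/12z)y_n
  Hence R(z) = (1 + 7/12z)/(1 − 5/12z).

Need |R(x)|<1, x<0.
x=-1.52: |R|=0.0694
R=−1: 1+7/12x = −1+5/12x ⇒ -1/6x=2 ⇒ x=2/(-1/6)=-12.0000
Confirm numerically:
  x=-10.338: |R|=0.94781 <1
  x=-5.667: |R|=0.68598 <1
  x=-5.239: |R|=0.64597 <1
  x=-12.547: |R|=1.01464 >1
  x=-12.162: |R|=1.00445 >1
  x=-12.130: |R|=1.00358 >1
Interval (-12.0000, 0).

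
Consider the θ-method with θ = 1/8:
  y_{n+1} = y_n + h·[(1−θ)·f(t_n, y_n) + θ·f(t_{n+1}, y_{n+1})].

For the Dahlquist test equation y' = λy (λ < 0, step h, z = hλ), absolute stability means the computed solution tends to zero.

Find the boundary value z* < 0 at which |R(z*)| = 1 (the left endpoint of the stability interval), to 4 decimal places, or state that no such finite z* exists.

z* = -2.6667.

With y'=λy (z=hλ):
  y_{n+1} = y_n + z·[7/8·y_n + 1/8·y_{n+1}] ⇒ (1 − 1/8z)y_{n+1} = (1 + 7/8z)y_n
  so R(z) = (1 + 7/8z)/(1 − 1/8z).

Boundary: |R(x)|=1, x<0.
x=-0.73: |R|=0.3310
R=−1: 1+7/8x = −1+1/8x ⇒ -3/4x=2 ⇒ x=2/(-3/4)=-2.6667
Confirm numerically:
  x=-2.392: |R|=0.84142 <1
  x=-2.008: |R|=0.60512 <1
  x=-1.180: |R|=0.02832 <1
  x=-1.178: |R|=0.02680 <1
  x=-3.050: |R|=1.20814 >1
  x=-2.695: |R|=1.01590 >1
So |R|<1 on (-2.6667, 0).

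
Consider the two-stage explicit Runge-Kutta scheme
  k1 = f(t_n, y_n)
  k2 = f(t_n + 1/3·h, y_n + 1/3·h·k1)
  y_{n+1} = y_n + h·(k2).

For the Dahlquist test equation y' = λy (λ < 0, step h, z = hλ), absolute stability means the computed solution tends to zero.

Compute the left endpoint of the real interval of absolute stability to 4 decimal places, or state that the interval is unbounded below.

Set f=λy, z=hλ:
  k1=λy_n ⇒ h·k1=z·y_n;  k2=λ(1+1/3z)y_n ⇒ h·k2=z(1+1/3z)y_n
  y_{n+1}/y_n = 1 + z(1+1/3z) = 1 + z + 1/3z²
  Hence R(z) = 1 + z + 1/3z².

Need |R(x)|<1, x<0.
x=-1.19: |R|=0.2820
R=1: x+1/3x²=0 ⇒ x=−3=-3.0000; min R=1−1/(4·1/3)=0.2500>−1
Confirm numerically:
  x=-2.971: |R|=0.97128 <1
  x=-2.955: |R|=0.95567 <1
  x=-2.324: |R|=0.47633 <1
  x=-2.222: |R|=0.42376 <1
  x=-3.448: |R|=1.51490 >1
  x=-3.419: |R|=1.47752 >1
  x=-3.180: |R|=1.19080 >1
So |R|<1 on (-3.0000, 0).

z* = -3.0000.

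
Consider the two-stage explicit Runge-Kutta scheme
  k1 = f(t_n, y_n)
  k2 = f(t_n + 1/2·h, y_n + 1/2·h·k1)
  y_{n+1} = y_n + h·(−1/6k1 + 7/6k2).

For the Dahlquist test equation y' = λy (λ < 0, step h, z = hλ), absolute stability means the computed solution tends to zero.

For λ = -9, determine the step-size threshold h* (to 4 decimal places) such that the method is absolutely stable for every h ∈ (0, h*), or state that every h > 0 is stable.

Set f=λy, z=hλ:
  k1=λy_n ⇒ h·k1=z·y_n;  k2=λ(1+1/2z)y_n ⇒ h·k2=z(1+1/2z)y_n
  y_{n+1}/y_n = 1 − 1/6z + 7/6z(1+1/2z) = 1 + z + 7/12z²
  R(z) = 1 + z + 7/12z².

Find x<0 with |R(x)|<1.
x=-0.44: |R|=0.6729
R=1: x+7/12x²=0 ⇒ x=−12/7=-1.7143; min R=1−1/(4·7/12)=0.5714>−1
Confirm numerically:
  x=-1.668: |R|=0.95496 <1
  x=-1.451: |R|=0.77715 <1
  x=-0.888: |R|=0.57198 <1
  x=-2.176: |R|=1.58607 >1
  x=-2.050: |R|=1.40146 >1
So |R|<1 on (-1.7143, 0).

(-1.7143,0); λ=-9 ⇒ h* = (12/7)/9 = 0.1905.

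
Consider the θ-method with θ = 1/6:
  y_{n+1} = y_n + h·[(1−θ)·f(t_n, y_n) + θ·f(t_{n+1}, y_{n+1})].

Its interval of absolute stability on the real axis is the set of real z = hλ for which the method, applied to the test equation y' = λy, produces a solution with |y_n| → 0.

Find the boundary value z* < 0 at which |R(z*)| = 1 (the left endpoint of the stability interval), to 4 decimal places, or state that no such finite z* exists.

z* = -3.0000.

On y'=λy, z=hλ:
  y_{n+1} = y_n + z·[5/6·y_n + 1/6·y_{n+1}] ⇒ (1 − 1/6z)y_{n+1} = (1 + 5/6z)y_n
  ⇒ R(z) = (1 + 5/6z)/(1 − 1/6z).

Find x<0 with |R(x)|<1.
x=-0.78: |R|=0.3097
R=−1: 1+5/6x = −1+1/6x ⇒ -2/3x=2 ⇒ x=2/(-2/3)=-3.0000
Confirm numerically:
  x=-2.744: |R|=0.88289 <1
  x=-2.061: |R|=0.53405 <1
  x=-1.500: |R|=0.20000 <1
  x=-1.395: |R|=0.13185 <1
  x=-3.260: |R|=1.11231 >1
  x=-3.248: |R|=1.10727 >1
Stable set (-3.0000, 0).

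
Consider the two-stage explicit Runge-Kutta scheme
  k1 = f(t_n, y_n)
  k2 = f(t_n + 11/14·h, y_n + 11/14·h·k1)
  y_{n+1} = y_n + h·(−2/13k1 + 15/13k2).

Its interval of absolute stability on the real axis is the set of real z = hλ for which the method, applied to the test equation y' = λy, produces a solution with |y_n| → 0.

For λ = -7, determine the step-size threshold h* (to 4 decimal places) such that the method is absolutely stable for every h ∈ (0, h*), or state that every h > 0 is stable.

(-1.1030,0); λ=-7 ⇒ h* = (182/165)/7 = 0.1576.

Test eqn y'=λy, z=hλ:
  k1=λy_n ⇒ h·k1=z·y_n;  k2=λ(1+11/14z)y_n ⇒ h·k2=z(1+11/14z)y_n
  y_{n+1}/y_n = 1 − 2/13z + 15/13z(1+11/14z) = 1 + z + 165/182z²
  R(z) = 1 + z + 165/182z².

Find x<0 with |R(x)|<1.
x=-0.73: |R|=0.7531
R=1: x+165/182x²=0 ⇒ x=−182/165=-1.1030; min R=1−1/(4·165/182)=0.7242>−1
Confirm numerically:
  x=-1.014: |R|=0.91816 <1
  x=-0.879: |R|=0.82147 <1
  x=-0.700: |R|=0.74423 <1
  x=-0.501: |R|=0.72656 <1
  x=-1.553: |R|=1.63353 >1
  x=-1.477: |R|=1.50076 >1
  x=-1.433: |R|=1.42868 >1
So |R|<1 on (-1.1030, 0).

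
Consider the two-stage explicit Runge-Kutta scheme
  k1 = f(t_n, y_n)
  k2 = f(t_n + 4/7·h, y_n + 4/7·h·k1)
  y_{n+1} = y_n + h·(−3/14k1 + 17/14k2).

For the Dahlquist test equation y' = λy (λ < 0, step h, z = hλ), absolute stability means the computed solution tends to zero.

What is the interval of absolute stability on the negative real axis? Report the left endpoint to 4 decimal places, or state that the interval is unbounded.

On y'=λy, z=hλ:
  k1=λy_n ⇒ h·k1=z·y_n;  k2=λ(1+4/7z)y_n ⇒ h·k2=z(1+4/7z)y_n
  y_{n+1}/y_n = 1 − 3/14z + 17/14z(1+4/7z) = 1 + z + 34/49z²
  Hence R(z) = 1 + z + 34/49z².

Solve |R(x)|<1 on ℝ⁻.
x=-0.45: |R|=0.6905
R=1: x+34/49x²=0 ⇒ x=−49/34=-1.4412; min R=1−1/(4·34/49)=0.6397>−1
Confirm numerically:
  x=-1.285: |R|=0.86075 <1
  x=-0.900: |R|=0.66204 <1
  x=-1.985: |R|=1.74903 >1
  x=-1.653: |R|=1.24296 >1
  x=-1.610: |R|=1.18860 >1
Stable set (-1.4412, 0).

z∈(-1.4412,0).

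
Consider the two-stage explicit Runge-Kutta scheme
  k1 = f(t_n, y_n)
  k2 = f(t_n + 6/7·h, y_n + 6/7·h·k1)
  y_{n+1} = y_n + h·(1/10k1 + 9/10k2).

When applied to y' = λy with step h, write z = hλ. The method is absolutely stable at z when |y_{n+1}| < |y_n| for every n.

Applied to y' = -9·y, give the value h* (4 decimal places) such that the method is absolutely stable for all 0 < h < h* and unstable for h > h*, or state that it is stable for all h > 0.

Test eqn y'=λy, z=hλ:
  k1=λy_n ⇒ h·k1=z·y_n;  k2=λ(1+6/7z)y_n ⇒ h·k2=z(1+6/7z)y_n
  y_{n+1}/y_n = 1 + 1/10z + 9/10z(1+6/7z) = 1 + z + 27/35z²
  ⇒ R(z) = 1 + z + 27/35z².

Find x<0 with |R(x)|<1.
x=-0.97: |R|=0.7558
R=1: x+27/35x²=0 ⇒ x=−35/27=-1.2963; min R=1−1/(4·27/35)=0.6759>−1
Confirm numerically:
  x=-1.253: |R|=0.95815 <1
  x=-1.025: |R|=0.78548 <1
  x=-0.774: |R|=0.68814 <1
  x=-1.792: |R|=1.68526 >1
  x=-1.468: |R|=1.19445 >1
Stable set (-1.2963, 0).

(-1.2963,0); λ=-9 ⇒ h* = (35/27)/9 = 0.1440.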